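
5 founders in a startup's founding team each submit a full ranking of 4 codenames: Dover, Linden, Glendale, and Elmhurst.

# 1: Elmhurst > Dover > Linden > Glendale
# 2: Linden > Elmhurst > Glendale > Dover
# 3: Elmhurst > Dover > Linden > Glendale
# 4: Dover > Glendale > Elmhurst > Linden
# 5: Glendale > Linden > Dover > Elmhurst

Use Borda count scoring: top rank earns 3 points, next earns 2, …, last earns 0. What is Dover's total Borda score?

Borda scores:
  Dover: 2 + 0 + 2 + 3 + 1 = 8
  Linden: 1 + 3 + 1 + 0 + 2 = 7
  Glendale: 0 + 1 + 0 + 2 + 3 = 6
  Elmhurst: 3 + 2 + 3 + 1 + 0 = 9

8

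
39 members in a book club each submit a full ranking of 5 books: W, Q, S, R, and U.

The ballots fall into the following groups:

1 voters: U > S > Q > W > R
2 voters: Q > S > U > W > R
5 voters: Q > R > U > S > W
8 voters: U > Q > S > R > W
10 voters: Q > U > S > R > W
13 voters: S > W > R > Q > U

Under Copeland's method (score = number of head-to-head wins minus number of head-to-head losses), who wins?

Pairwise results:
  W vs Q: Q wins 26–13.
  W vs S: S wins 39–0.
  W vs R: R wins 23–16.
  W vs U: U wins 26–13.
  Q vs S: Q wins 25–14.
  Q vs R: Q wins 26–13.
  Q vs U: Q wins 30–9.
  S vs R: S wins 34–5.
  S vs U: U wins 24–15.
  R vs U: U wins 21–18.
Copeland scores (wins − losses):
  W: 0 − 4 = -4
  Q: 4 − 0 = 4
  S: 2 − 2 = 0
  R: 1 − 3 = -2
  U: 3 − 1 = 2
Q has the best Copeland score.

Q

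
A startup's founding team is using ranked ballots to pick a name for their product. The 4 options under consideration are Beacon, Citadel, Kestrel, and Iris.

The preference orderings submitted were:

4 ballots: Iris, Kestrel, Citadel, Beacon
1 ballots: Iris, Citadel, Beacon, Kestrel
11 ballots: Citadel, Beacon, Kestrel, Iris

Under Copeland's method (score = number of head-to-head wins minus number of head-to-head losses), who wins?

Citadel

Pairwise results:
  Beacon vs Citadel: Citadel wins 16–0.
  Beacon vs Kestrel: Beacon wins 12–4.
  Beacon vs Iris: Beacon wins 11–5.
  Citadel vs Kestrel: Citadel wins 12–4.
  Citadel vs Iris: Citadel wins 11–5.
  Kestrel vs Iris: Kestrel wins 11–5.
Copeland scores (wins − losses):
  Beacon: 2 − 1 = 1
  Citadel: 3 − 0 = 3
  Kestrel: 1 − 2 = -1
  Iris: 0 − 3 = -3
Citadel has the best Copeland score.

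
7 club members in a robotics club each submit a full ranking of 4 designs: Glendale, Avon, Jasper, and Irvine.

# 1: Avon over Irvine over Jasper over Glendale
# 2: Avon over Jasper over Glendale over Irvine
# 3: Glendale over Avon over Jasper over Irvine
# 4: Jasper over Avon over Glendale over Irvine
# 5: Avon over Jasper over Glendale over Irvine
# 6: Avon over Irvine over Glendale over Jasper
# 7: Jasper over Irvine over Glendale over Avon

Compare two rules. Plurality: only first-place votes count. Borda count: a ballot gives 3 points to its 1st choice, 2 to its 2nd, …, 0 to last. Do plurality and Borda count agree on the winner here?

Plurality first-place counts: Glendale 1, Avon 4, Jasper 2, Irvine 0 → Avon.
Borda totals: Glendale 8, Avon 16, Jasper 12, Irvine 6 → Avon.
The two rules agree on Avon.

Yes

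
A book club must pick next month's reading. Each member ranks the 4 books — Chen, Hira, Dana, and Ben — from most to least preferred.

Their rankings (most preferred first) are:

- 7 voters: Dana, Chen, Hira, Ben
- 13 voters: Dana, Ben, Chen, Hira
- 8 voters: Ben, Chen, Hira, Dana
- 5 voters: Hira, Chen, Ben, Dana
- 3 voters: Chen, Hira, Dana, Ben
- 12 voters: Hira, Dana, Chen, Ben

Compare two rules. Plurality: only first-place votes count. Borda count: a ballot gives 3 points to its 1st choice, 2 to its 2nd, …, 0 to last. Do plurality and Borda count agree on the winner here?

Plurality first-place counts: Chen 3, Hira 17, Dana 20, Ben 8 → Dana.
Borda totals: Chen 74, Hira 72, Dana 87, Ben 55 → Dana.
The two rules agree on Dana.

Yes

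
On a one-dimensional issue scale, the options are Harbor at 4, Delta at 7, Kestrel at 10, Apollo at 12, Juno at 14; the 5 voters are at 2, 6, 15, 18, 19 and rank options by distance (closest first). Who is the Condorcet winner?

With single-peaked preferences on a line, the Condorcet winner is the candidate closest to the median voter.
The median voter (position 15) is closest to Juno at 14.
Check: Juno vs Apollo — voters closer to Juno: 3 of 5.

Juno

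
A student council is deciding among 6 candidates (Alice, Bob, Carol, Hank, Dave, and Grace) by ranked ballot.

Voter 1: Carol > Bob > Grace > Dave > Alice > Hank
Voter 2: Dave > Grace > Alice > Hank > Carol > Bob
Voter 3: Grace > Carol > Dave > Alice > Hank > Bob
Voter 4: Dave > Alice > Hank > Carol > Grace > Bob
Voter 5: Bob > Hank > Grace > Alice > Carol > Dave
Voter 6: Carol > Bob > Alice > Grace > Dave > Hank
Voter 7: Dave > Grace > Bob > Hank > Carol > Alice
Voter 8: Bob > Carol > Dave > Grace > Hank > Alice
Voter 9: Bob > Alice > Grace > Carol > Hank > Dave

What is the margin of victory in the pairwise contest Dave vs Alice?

Ballots ranking Dave above Alice: 6.
Ballots ranking Alice above Dave: 3.
Dave wins 6–3, a margin of 3.

3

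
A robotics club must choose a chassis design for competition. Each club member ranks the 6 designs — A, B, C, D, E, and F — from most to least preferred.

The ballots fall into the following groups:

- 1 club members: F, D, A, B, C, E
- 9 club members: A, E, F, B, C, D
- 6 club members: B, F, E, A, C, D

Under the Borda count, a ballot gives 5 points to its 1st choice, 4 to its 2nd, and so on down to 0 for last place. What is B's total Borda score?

50

Borda scores:
  A: 3 + 9·5 + 6·2 = 60
  B: 2 + 9·2 + 6·5 = 50
  C: 1 + 9·1 + 6·1 = 16
  D: 4 + 9·0 + 6·0 = 4
  E: 0 + 9·4 + 6·3 = 54
  F: 5 + 9·3 + 6·4 = 56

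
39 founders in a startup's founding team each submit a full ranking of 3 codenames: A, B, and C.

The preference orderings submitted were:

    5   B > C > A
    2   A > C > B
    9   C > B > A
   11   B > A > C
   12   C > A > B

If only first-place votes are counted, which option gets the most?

First-place vote totals:
  A: 2
  B: 16
  C: 21
C has the most first-place votes.

C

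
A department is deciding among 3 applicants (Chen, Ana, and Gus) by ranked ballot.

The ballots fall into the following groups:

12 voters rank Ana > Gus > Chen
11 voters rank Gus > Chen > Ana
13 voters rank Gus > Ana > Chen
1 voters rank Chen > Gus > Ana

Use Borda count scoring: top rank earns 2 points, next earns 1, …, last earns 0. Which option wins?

Borda scores:
  Chen: 12·0 + 11·1 + 13·0 + 2 = 13
  Ana: 12·2 + 11·0 + 13·1 + 0 = 37
  Gus: 12·1 + 11·2 + 13·2 + 1 = 61
Gus has the highest total.

Gus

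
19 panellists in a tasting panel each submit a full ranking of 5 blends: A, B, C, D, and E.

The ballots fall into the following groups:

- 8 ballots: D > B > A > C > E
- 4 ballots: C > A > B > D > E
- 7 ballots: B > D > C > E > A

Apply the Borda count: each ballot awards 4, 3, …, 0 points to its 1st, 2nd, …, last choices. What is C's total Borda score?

Borda scores:
  A: 8·2 + 4·3 + 7·0 = 28
  B: 8·3 + 4·2 + 7·4 = 60
  C: 8·1 + 4·4 + 7·2 = 38
  D: 8·4 + 4·1 + 7·3 = 57
  E: 8·0 + 4·0 + 7·1 = 7

38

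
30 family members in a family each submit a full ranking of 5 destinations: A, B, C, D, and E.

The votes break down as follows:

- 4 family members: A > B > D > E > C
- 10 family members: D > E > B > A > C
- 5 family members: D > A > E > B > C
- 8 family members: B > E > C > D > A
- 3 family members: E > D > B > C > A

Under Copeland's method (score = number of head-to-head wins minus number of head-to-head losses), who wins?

D

Pairwise results:
  A vs B: B wins 21–9.
  A vs C: A wins 19–11.
  A vs D: D wins 26–4.
  A vs E: E wins 21–9.
  B vs C: B wins 30–0.
  B vs D: D wins 18–12.
  B vs E: E wins 18–12.
  C vs D: D wins 22–8.
  C vs E: E wins 30–0.
  D vs E: D wins 19–11.
Copeland scores (wins − losses):
  A: 1 − 3 = -2
  B: 2 − 2 = 0
  C: 0 − 4 = -4
  D: 4 − 0 = 4
  E: 3 − 1 = 2
D has the best Copeland score.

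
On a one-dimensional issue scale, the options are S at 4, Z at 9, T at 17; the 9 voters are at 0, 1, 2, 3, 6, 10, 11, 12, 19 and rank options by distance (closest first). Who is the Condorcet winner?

With single-peaked preferences on a line, the Condorcet winner is the candidate closest to the median voter.
The median voter (position 6) is closest to S at 4.
Check: S vs Z — voters closer to S: 5 of 9.

S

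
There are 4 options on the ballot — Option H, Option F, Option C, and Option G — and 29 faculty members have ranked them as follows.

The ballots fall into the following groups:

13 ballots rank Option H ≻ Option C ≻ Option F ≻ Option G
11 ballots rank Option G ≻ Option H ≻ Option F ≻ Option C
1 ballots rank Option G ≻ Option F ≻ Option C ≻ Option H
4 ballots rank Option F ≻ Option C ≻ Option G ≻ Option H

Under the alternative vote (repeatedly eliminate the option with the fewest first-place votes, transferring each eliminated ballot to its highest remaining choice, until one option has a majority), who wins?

Option G

Round 1: Option H 13, Option G 12, Option F 4, Option C 0. Option C has the fewest and is eliminated.
Round 2: Option H 13, Option G 12, Option F 4. Option F has the fewest and is eliminated.
Round 3: Option G 16, Option H 13. Option G has a majority.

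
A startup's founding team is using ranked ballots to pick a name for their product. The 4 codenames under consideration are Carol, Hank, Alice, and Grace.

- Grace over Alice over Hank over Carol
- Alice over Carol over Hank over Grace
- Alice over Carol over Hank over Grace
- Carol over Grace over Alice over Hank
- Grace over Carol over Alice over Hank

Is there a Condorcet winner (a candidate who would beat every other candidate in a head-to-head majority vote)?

No

Head-to-head results (5 voters total):
Carol vs Hank: Carol wins 4–1.
Carol vs Alice: Alice wins 3–2.
Carol vs Grace: Carol wins 3–2.
Hank vs Alice: Alice wins 5–0.
Hank vs Grace: Grace wins 3–2.
Alice vs Grace: Grace wins 3–2.
No candidate beats all others: Carol beats Grace beats Alice beats Carol, a majority cycle.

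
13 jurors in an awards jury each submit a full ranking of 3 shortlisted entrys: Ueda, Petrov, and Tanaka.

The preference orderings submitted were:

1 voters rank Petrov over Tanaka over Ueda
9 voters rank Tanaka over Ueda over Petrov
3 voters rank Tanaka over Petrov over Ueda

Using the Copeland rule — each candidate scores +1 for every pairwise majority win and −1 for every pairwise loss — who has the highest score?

Pairwise results:
  Ueda vs Petrov: Ueda wins 9–4.
  Ueda vs Tanaka: Tanaka wins 13–0.
  Petrov vs Tanaka: Tanaka wins 12–1.
Copeland scores (wins − losses):
  Ueda: 1 − 1 = 0
  Petrov: 0 − 2 = -2
  Tanaka: 2 − 0 = 2
Tanaka has the best Copeland score.

Tanaka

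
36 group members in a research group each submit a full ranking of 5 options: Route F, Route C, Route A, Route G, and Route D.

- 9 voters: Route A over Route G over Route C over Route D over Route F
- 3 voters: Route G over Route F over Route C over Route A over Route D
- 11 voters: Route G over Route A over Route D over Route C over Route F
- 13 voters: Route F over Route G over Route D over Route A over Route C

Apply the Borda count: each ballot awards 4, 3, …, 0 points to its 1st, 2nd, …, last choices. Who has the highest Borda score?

Borda scores:
  Route F: 9·0 + 3·3 + 11·0 + 13·4 = 61
  Route C: 9·2 + 3·2 + 11·1 + 13·0 = 35
  Route A: 9·4 + 3·1 + 11·3 + 13·1 = 85
  Route G: 9·3 + 3·4 + 11·4 + 13·3 = 122
  Route D: 9·1 + 3·0 + 11·2 + 13·2 = 57
Route G has the highest total.

Route G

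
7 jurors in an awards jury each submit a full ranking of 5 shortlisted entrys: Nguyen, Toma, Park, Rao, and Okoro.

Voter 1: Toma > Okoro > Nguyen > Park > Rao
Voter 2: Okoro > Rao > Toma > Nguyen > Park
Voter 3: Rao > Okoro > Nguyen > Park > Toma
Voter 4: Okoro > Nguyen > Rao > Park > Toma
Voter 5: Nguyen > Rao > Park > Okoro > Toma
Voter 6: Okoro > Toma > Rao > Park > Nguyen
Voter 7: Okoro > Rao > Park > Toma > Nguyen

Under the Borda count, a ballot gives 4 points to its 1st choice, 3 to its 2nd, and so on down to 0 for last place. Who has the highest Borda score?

Borda scores:
  Nguyen: 2 + 1 + 2 + 3 + 4 + 0 + 0 = 12
  Toma: 4 + 2 + 0 + 0 + 0 + 3 + 1 = 10
  Park: 1 + 0 + 1 + 1 + 2 + 1 + 2 = 8
  Rao: 0 + 3 + 4 + 2 + 3 + 2 + 3 = 17
  Okoro: 3 + 4 + 3 + 4 + 1 + 4 + 4 = 23
Okoro has the highest total.

Okoro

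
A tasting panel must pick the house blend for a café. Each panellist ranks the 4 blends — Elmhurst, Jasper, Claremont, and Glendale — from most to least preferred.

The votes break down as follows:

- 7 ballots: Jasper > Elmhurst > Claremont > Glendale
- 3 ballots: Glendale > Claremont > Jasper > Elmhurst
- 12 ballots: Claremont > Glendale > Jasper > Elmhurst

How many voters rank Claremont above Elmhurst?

Ballots ranking Claremont above Elmhurst: 3+12 = 15.
Ballots ranking Elmhurst above Claremont: 7.
So 15 of 22 voters prefer Claremont to Elmhurst.

15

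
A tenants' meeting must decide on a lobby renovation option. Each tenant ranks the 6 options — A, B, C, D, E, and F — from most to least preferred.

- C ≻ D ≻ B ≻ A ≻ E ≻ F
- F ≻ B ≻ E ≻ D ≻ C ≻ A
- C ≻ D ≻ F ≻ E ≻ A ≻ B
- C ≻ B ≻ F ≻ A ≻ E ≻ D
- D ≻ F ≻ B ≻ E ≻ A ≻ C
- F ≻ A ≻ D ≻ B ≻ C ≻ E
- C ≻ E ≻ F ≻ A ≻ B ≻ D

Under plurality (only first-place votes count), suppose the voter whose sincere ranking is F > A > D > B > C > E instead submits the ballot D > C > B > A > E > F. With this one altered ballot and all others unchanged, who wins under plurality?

C

First-place totals with the altered ballot: A 0, B 0, C 4, D 2, E 0, F 1.
The winner is unchanged: still C.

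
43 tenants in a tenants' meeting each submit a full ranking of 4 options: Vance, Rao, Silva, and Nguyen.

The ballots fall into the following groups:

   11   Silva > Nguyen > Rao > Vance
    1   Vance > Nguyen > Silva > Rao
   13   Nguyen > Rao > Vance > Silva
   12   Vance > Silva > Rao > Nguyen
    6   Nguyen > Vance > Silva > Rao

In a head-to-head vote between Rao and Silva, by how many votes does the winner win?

Ballots ranking Rao above Silva: 13.
Ballots ranking Silva above Rao: 11+1+12+6 = 30.
Silva wins 30–13, a margin of 17.

17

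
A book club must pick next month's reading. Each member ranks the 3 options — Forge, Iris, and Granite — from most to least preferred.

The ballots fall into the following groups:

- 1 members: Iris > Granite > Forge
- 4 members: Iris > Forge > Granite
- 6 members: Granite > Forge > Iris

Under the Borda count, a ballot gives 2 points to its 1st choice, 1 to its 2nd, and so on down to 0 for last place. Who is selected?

Granite

Borda scores:
  Forge: 0 + 4·1 + 6·1 = 10
  Iris: 2 + 4·2 + 6·0 = 10
  Granite: 1 + 4·0 + 6·2 = 13
Granite has the highest total.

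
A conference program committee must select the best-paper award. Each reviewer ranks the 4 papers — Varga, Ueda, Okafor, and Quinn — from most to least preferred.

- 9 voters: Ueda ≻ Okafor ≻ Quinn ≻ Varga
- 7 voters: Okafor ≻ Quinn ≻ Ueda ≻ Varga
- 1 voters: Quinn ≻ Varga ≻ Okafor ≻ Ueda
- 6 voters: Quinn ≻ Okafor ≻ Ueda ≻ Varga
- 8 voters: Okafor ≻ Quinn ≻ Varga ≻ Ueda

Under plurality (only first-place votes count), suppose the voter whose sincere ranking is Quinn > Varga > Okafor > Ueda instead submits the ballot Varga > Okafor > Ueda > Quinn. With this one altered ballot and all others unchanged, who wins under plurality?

First-place totals with the altered ballot: Varga 1, Ueda 9, Okafor 15, Quinn 6.
The winner is unchanged: still Okafor.

Okafor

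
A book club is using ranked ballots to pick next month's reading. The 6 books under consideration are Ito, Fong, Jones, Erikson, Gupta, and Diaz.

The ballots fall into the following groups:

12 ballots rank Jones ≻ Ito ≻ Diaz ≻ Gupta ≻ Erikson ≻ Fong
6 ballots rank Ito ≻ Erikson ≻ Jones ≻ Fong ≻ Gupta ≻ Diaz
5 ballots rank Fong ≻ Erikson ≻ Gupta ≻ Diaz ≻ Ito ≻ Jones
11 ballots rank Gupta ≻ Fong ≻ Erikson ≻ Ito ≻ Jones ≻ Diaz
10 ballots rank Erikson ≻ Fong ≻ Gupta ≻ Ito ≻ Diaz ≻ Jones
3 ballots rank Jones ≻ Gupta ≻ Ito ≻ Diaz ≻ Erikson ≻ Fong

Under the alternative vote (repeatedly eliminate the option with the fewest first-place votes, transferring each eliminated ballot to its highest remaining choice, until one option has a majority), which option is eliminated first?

Diaz

Round 1: Jones 15, Gupta 11, Erikson 10, Ito 6, Fong 5, Diaz 0. Diaz has the fewest and is eliminated.
Round 2: Jones 15, Gupta 11, Erikson 10, Ito 6, Fong 5. Fong has the fewest and is eliminated.
Round 3: Jones 15, Erikson 15, Gupta 11, Ito 6. Ito has the fewest and is eliminated.
Round 4: Erikson 21, Jones 15, Gupta 11. Gupta has the fewest and is eliminated.
Round 5: Erikson 32, Jones 15. Erikson has a majority.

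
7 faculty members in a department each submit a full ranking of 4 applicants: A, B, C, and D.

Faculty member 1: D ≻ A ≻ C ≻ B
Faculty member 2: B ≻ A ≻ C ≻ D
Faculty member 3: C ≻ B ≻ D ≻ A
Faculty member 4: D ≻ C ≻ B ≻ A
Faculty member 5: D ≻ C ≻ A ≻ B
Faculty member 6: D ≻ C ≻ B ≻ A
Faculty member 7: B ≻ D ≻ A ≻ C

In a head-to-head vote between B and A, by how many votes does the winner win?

3

Ballots ranking B above A: 5.
Ballots ranking A above B: 2.
B wins 5–2, a margin of 3.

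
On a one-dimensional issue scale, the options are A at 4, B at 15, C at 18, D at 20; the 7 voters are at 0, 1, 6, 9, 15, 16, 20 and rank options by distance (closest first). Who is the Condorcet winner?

With single-peaked preferences on a line, the Condorcet winner is the candidate closest to the median voter.
The median voter (position 9) is closest to A at 4.
Check: A vs B — voters closer to A: 4 of 7.

A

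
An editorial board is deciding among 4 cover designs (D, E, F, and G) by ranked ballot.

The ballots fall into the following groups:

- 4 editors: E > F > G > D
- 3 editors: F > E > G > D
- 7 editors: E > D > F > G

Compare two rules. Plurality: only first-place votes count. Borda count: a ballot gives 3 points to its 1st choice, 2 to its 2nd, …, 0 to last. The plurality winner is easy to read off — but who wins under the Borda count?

E

Plurality first-place counts: D 0, E 11, F 3, G 0 → E.
Borda totals: D 14, E 39, F 24, G 7 → E.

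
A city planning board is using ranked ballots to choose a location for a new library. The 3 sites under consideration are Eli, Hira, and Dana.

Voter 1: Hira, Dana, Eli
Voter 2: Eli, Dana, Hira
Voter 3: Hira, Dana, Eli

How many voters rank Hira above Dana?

Ballots ranking Hira above Dana: 2.
Ballots ranking Dana above Hira: 1.
So 2 of 3 voters prefer Hira to Dana.

2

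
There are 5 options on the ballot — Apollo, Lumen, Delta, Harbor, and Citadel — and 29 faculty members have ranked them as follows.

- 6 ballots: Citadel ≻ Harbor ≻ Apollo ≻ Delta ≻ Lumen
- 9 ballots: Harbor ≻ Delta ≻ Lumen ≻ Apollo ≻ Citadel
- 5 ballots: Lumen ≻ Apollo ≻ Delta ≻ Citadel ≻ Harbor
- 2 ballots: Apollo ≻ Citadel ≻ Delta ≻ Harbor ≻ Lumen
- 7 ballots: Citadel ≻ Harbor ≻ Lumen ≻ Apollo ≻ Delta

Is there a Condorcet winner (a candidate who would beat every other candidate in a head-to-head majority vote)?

No

Head-to-head results (29 voters total):
Apollo vs Lumen: Lumen wins 21–8.
Apollo vs Delta: Apollo wins 20–9.
Apollo vs Harbor: Harbor wins 22–7.
Apollo vs Citadel: Apollo wins 16–13.
Lumen vs Delta: Delta wins 17–12.
Lumen vs Harbor: Harbor wins 24–5.
Lumen vs Citadel: Citadel wins 15–14.
Delta vs Harbor: Harbor wins 22–7.
Delta vs Citadel: Citadel wins 15–14.
Harbor vs Citadel: Citadel wins 20–9.
No candidate beats all others: Apollo beats Delta beats Lumen beats Apollo, a majority cycle.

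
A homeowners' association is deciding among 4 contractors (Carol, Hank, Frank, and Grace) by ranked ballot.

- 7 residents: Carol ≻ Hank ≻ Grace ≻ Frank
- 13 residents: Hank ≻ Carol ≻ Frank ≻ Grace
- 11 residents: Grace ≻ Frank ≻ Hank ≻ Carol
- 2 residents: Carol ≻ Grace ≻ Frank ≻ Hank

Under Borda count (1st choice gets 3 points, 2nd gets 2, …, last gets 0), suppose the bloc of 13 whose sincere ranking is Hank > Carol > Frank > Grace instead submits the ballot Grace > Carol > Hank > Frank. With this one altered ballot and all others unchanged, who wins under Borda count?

Grace

Borda totals with the altered ballot: Carol 53, Hank 38, Frank 24, Grace 83.
The switch changes the winner from Hank to Grace.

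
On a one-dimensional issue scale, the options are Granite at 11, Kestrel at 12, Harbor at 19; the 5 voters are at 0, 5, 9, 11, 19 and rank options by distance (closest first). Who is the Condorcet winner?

With single-peaked preferences on a line, the Condorcet winner is the candidate closest to the median voter.
The median voter (position 9) is closest to Granite at 11.
Check: Granite vs Kestrel — voters closer to Granite: 4 of 5.

Granite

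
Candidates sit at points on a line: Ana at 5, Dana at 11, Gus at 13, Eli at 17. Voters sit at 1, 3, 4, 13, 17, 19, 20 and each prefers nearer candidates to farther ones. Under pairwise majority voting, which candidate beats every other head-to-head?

With single-peaked preferences on a line, the Condorcet winner is the candidate closest to the median voter.
The median voter (position 13) is closest to Gus at 13.
Check: Gus vs Ana — voters closer to Gus: 4 of 7.

Gus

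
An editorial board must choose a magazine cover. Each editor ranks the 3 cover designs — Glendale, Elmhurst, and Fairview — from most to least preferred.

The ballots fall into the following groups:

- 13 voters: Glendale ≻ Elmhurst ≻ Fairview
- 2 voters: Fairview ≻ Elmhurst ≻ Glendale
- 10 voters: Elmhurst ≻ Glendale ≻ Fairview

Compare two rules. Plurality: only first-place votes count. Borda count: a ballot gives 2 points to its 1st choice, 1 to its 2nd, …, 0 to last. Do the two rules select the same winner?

Plurality first-place counts: Glendale 13, Elmhurst 10, Fairview 2 → Glendale.
Borda totals: Glendale 36, Elmhurst 35, Fairview 4 → Glendale.
The two rules agree on Glendale.

Yes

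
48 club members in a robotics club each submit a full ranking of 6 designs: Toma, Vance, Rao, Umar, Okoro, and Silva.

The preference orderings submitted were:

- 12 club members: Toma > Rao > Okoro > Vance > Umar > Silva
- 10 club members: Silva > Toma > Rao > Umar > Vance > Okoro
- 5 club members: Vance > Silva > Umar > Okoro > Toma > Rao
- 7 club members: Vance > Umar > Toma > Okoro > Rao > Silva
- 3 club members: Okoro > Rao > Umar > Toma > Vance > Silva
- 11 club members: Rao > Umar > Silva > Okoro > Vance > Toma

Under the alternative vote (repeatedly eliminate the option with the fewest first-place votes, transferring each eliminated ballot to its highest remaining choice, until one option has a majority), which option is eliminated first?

Round 1: Toma 12, Vance 12, Rao 11, Silva 10, Okoro 3, Umar 0. Umar has the fewest and is eliminated.
Round 2: Toma 12, Vance 12, Rao 11, Silva 10, Okoro 3. Okoro has the fewest and is eliminated.
Round 3: Rao 14, Toma 12, Vance 12, Silva 10. Silva has the fewest and is eliminated.
Round 4: Toma 22, Rao 14, Vance 12. Vance has the fewest and is eliminated.
Round 5: Toma 34, Rao 14. Toma has a majority.

Umar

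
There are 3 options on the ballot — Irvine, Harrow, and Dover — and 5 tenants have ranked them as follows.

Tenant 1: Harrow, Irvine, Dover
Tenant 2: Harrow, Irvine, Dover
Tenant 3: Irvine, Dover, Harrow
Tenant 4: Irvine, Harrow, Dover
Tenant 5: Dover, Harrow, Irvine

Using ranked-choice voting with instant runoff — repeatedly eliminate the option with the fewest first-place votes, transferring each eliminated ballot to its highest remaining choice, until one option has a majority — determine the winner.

Harrow

Round 1: Irvine 2, Harrow 2, Dover 1. Dover has the fewest and is eliminated.
Round 2: Harrow 3, Irvine 2. Harrow has a majority.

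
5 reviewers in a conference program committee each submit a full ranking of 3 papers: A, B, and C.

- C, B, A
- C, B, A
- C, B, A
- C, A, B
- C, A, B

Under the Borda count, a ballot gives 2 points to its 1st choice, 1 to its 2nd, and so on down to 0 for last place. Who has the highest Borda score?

C

Borda scores:
  A: 0 + 0 + 0 + 1 + 1 = 2
  B: 1 + 1 + 1 + 0 + 0 = 3
  C: 2 + 2 + 2 + 2 + 2 = 10
C has the highest total.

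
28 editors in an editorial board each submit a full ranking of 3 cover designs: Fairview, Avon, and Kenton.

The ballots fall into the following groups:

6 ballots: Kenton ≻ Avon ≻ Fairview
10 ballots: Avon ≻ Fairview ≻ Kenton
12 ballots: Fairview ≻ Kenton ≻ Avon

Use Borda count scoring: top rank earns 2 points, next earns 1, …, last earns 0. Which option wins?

Fairview

Borda scores:
  Fairview: 6·0 + 10·1 + 12·2 = 34
  Avon: 6·1 + 10·2 + 12·0 = 26
  Kenton: 6·2 + 10·0 + 12·1 = 24
Fairview has the highest total.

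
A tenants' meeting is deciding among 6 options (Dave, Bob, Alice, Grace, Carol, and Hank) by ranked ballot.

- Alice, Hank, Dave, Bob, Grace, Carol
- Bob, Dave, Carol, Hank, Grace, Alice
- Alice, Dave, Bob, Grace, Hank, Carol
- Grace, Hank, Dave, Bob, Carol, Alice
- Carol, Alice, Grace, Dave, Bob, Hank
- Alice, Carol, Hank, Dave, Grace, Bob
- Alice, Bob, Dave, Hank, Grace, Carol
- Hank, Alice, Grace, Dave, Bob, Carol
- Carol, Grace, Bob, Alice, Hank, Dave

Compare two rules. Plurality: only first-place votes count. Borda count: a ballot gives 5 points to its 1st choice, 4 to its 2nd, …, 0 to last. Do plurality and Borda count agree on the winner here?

Plurality first-place counts: Dave 0, Bob 1, Alice 4, Grace 1, Carol 2, Hank 1 → Alice.
Borda totals: Dave 23, Bob 21, Alice 30, Grace 21, Carol 18, Hank 22 → Alice.
The two rules agree on Alice.

Yes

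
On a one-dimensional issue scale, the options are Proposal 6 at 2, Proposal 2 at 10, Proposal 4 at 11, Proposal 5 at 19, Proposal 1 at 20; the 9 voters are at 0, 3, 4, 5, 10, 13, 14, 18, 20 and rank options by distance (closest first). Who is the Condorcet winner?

Proposal 2

With single-peaked preferences on a line, the Condorcet winner is the candidate closest to the median voter.
The median voter (position 10) is closest to Proposal 2 at 10.
Check: Proposal 2 vs Proposal 6 — voters closer to Proposal 2: 5 of 9.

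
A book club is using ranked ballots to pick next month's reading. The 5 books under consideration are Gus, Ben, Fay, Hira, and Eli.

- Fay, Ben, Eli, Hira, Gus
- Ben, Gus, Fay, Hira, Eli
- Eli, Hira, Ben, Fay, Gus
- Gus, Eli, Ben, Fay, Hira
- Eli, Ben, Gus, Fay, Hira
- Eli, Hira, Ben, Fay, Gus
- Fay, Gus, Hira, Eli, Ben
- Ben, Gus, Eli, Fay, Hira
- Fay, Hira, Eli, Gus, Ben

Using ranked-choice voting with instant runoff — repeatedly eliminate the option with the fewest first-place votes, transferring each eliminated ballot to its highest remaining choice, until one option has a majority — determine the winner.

Round 1: Fay 3, Eli 3, Ben 2, Gus 1, Hira 0. Hira has the fewest and is eliminated.
Round 2: Fay 3, Eli 3, Ben 2, Gus 1. Gus has the fewest and is eliminated.
Round 3: Eli 4, Fay 3, Ben 2. Ben has the fewest and is eliminated.
Round 4: Eli 5, Fay 4. Eli has a majority.

Eli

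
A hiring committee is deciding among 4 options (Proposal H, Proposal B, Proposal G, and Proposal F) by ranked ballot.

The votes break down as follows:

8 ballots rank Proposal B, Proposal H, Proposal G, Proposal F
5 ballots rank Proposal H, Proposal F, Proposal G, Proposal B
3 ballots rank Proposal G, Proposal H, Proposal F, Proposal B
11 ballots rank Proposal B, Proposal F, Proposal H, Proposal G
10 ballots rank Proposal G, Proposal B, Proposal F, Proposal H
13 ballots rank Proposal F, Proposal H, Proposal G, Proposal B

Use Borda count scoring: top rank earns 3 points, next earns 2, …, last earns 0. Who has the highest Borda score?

Proposal F

Borda scores:
  Proposal H: 8·2 + 5·3 + 3·2 + 11·1 + 10·0 + 13·2 = 74
  Proposal B: 8·3 + 5·0 + 3·0 + 11·3 + 10·2 + 13·0 = 77
  Proposal G: 8·1 + 5·1 + 3·3 + 11·0 + 10·3 + 13·1 = 65
  Proposal F: 8·0 + 5·2 + 3·1 + 11·2 + 10·1 + 13·3 = 84
Proposal F has the highest total.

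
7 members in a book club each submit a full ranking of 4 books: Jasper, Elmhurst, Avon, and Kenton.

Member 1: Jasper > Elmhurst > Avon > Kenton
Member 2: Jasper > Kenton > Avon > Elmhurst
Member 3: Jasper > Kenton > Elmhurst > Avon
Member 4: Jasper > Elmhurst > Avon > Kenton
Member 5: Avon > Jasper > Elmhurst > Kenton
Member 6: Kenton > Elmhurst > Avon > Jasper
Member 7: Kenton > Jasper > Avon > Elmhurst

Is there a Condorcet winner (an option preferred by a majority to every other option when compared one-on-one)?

Head-to-head results (7 voters total):
Jasper vs Elmhurst: Jasper wins 6–1.
Jasper vs Avon: Jasper wins 5–2.
Jasper vs Kenton: Jasper wins 5–2.
Elmhurst vs Avon: Elmhurst wins 4–3.
Elmhurst vs Kenton: Kenton wins 4–3.
Avon vs Kenton: Kenton wins 4–3.
Jasper beats each rival — Elmhurst (6–1), Avon (5–2), Kenton (5–2) — so Jasper is the Condorcet winner.

Yes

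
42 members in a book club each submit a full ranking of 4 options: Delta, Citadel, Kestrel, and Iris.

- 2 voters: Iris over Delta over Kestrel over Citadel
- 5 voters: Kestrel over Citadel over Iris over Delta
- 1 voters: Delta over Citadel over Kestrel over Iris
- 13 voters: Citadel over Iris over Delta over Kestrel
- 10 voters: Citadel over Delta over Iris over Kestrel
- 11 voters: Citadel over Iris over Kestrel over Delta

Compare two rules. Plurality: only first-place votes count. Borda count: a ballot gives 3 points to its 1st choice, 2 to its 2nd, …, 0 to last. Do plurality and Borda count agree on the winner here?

Plurality first-place counts: Delta 1, Citadel 34, Kestrel 5, Iris 2 → Citadel.
Borda totals: Delta 40, Citadel 114, Kestrel 29, Iris 69 → Citadel.
The two rules agree on Citadel.

Yes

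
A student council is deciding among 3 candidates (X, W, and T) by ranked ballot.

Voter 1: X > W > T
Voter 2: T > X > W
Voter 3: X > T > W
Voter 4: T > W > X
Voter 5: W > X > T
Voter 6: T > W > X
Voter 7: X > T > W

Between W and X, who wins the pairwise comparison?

X

Ballots ranking W above X: 3.
Ballots ranking X above W: 4.
X wins the head-to-head, 4–3.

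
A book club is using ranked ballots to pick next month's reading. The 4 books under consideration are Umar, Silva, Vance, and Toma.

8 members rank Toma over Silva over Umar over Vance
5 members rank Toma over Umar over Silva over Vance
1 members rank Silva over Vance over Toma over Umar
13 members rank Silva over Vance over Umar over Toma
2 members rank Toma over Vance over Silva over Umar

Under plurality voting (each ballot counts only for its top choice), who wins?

First-place vote totals:
  Umar: 0
  Silva: 14
  Vance: 0
  Toma: 15
Toma has the most first-place votes.

Toma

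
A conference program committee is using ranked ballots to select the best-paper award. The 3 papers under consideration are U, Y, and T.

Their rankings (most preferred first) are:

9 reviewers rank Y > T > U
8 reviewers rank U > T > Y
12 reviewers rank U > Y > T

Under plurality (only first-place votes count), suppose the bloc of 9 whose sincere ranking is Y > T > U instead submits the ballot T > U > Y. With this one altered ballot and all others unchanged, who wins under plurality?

First-place totals with the altered ballot: U 20, Y 0, T 9.
The winner is unchanged: still U.

U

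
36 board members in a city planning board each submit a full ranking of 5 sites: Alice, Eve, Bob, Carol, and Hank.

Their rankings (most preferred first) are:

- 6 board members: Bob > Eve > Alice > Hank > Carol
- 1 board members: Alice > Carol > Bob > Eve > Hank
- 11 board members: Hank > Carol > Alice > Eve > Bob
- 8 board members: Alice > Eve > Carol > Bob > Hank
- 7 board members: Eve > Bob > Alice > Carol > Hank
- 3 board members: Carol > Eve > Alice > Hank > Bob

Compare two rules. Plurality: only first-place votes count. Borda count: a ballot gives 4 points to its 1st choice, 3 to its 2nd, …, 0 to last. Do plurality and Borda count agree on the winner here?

No

Plurality first-place counts: Alice 9, Eve 7, Bob 6, Carol 3, Hank 11 → Hank.
Borda totals: Alice 90, Eve 91, Bob 55, Carol 71, Hank 53 → Eve.
The two rules disagree: plurality picks Hank, Borda picks Eve.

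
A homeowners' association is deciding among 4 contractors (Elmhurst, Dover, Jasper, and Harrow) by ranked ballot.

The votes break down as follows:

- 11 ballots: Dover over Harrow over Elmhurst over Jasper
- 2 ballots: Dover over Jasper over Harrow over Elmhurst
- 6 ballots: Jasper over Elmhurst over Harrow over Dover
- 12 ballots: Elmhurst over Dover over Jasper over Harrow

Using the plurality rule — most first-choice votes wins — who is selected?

Dover

First-place vote totals:
  Elmhurst: 12
  Dover: 13
  Jasper: 6
  Harrow: 0
Dover has the most first-place votes.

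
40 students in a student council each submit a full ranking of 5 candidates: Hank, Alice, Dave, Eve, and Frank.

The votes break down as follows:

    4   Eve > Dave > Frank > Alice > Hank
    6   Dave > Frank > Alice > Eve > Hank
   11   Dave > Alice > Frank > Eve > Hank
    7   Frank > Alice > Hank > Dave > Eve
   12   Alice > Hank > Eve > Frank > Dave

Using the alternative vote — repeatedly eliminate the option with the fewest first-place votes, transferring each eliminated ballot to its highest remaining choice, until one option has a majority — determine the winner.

Round 1: Dave 17, Alice 12, Frank 7, Eve 4, Hank 0. Hank has the fewest and is eliminated.
Round 2: Dave 17, Alice 12, Frank 7, Eve 4. Eve has the fewest and is eliminated.
Round 3: Dave 21, Alice 12, Frank 7. Dave has a majority.

Dave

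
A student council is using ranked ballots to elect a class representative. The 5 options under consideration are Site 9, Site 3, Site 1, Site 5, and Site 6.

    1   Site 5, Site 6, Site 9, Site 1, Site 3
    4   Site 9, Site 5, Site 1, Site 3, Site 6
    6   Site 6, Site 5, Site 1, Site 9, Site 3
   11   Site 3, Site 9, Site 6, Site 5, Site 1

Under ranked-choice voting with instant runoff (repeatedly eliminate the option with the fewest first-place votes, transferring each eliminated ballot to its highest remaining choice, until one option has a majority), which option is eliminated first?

Site 1

Round 1: Site 3 11, Site 6 6, Site 9 4, Site 5 1, Site 1 0. Site 1 has the fewest and is eliminated.
Round 2: Site 3 11, Site 6 6, Site 9 4, Site 5 1. Site 5 has the fewest and is eliminated.
Round 3: Site 3 11, Site 6 7, Site 9 4. Site 9 has the fewest and is eliminated.
Round 4: Site 3 15, Site 6 7. Site 3 has a majority.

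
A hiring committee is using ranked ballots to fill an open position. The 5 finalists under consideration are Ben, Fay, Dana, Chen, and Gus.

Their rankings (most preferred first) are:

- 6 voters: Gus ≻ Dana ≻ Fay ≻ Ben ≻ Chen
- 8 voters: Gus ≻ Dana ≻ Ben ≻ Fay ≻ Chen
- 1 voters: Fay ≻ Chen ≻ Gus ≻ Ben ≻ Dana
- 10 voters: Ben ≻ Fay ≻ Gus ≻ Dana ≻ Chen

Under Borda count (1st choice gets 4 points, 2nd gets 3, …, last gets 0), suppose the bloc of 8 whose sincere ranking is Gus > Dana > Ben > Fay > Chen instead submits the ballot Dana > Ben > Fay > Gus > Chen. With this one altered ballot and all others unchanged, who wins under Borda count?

Ben

Borda totals with the altered ballot: Ben 71, Fay 62, Dana 60, Chen 3, Gus 54.
The switch changes the winner from Gus to Ben.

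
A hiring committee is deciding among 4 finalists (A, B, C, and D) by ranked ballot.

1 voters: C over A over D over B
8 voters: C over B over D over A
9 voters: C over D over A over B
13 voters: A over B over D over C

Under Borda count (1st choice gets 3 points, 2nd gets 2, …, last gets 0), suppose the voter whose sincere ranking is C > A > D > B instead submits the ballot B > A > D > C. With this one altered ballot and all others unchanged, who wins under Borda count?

Borda totals with the altered ballot: A 50, B 45, C 51, D 40.
The winner is unchanged: still C.

C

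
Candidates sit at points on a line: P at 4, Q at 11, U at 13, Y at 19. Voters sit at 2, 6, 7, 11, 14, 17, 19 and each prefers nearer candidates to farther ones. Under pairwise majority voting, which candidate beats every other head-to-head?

With single-peaked preferences on a line, the Condorcet winner is the candidate closest to the median voter.
The median voter (position 11) is closest to Q at 11.
Check: Q vs U — voters closer to Q: 4 of 7.

Q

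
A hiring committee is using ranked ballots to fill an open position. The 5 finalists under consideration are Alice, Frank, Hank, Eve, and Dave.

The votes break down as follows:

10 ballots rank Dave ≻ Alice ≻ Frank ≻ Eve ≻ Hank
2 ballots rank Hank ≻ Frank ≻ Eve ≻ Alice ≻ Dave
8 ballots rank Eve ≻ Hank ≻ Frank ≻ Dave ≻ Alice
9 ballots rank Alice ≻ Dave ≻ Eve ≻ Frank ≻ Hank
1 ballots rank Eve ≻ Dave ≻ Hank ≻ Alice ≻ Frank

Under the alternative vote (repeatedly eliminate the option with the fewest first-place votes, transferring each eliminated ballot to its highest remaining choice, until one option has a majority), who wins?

Dave

Round 1: Dave 10, Alice 9, Eve 9, Hank 2, Frank 0. Frank has the fewest and is eliminated.
Round 2: Dave 10, Alice 9, Eve 9, Hank 2. Hank has the fewest and is eliminated.
Round 3: Eve 11, Dave 10, Alice 9. Alice has the fewest and is eliminated.
Round 4: Dave 19, Eve 11. Dave has a majority.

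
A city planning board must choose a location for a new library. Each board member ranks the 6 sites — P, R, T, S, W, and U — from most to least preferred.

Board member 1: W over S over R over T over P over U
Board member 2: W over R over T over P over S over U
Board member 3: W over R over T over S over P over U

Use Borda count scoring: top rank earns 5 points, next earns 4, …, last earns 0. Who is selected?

W

Borda scores:
  P: 1 + 2 + 1 = 4
  R: 3 + 4 + 4 = 11
  T: 2 + 3 + 3 = 8
  S: 4 + 1 + 2 = 7
  W: 5 + 5 + 5 = 15
  U: 0 + 0 + 0 = 0
W has the highest total.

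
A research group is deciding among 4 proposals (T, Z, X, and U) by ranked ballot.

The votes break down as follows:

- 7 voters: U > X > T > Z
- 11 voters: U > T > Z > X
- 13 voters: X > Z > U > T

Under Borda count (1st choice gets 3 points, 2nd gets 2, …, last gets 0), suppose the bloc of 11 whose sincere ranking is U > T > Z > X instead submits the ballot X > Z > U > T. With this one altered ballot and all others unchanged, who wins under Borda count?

Borda totals with the altered ballot: T 7, Z 48, X 86, U 45.
The switch changes the winner from U to X.

X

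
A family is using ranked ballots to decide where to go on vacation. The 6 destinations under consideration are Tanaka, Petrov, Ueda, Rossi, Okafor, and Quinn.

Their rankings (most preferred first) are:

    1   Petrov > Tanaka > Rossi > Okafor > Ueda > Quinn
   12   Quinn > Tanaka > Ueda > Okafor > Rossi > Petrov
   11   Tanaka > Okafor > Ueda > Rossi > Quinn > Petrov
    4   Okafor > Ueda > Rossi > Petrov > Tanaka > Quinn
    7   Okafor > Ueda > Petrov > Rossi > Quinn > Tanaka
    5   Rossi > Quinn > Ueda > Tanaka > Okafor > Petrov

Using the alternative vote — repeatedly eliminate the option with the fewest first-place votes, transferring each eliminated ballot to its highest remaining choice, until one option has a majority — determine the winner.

Round 1: Quinn 12, Tanaka 11, Okafor 11, Rossi 5, Petrov 1, Ueda 0. Ueda has the fewest and is eliminated.
Round 2: Quinn 12, Tanaka 11, Okafor 11, Rossi 5, Petrov 1. Petrov has the fewest and is eliminated.
Round 3: Tanaka 12, Quinn 12, Okafor 11, Rossi 5. Rossi has the fewest and is eliminated.
Round 4: Quinn 17, Tanaka 12, Okafor 11. Okafor has the fewest and is eliminated.
Round 5: Quinn 24, Tanaka 16. Quinn has a majority.

Quinn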